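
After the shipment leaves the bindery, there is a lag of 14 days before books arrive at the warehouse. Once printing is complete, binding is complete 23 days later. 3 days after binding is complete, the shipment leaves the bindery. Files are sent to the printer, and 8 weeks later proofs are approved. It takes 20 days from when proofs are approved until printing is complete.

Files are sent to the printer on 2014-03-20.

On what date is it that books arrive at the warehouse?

Files are sent to the printer: Mar 20, 2014.
Proofs are approved: Mar 20, 2014 + 8 weeks = May 15, 2014.
Printing is complete: May 15, 2014 + 20 days = Jun 4, 2014.
Binding is complete: Jun 4, 2014 + 23 days = Jun 27, 2014.
The shipment leaves the bindery: Jun 27, 2014 + 3 days = Jun 30, 2014.
Books arrive at the warehouse: Jun 30, 2014 + 14 days = Jul 14, 2014.

2014-07-14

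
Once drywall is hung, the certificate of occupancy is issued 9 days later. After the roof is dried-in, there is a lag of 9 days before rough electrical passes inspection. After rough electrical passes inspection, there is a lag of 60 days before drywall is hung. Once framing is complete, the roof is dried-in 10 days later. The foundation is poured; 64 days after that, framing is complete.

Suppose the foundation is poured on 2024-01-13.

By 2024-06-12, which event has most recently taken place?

Drywall is hung

The foundation is poured: Jan 13, 2024.
Framing is complete: Jan 13, 2024 + 64 days = Mar 17, 2024.
The roof is dried-in: Mar 17, 2024 + 10 days = Mar 27, 2024.
Rough electrical passes inspection: Mar 27, 2024 + 9 days = Apr 5, 2024.
Drywall is hung: Apr 5, 2024 + 60 days = Jun 4, 2024.
The certificate of occupancy is issued: Jun 4, 2024 + 9 days = Jun 13, 2024.
Jun 12, 2024 falls between when drywall is hung (Jun 4, 2024) and when the certificate of occupancy is issued (Jun 13, 2024).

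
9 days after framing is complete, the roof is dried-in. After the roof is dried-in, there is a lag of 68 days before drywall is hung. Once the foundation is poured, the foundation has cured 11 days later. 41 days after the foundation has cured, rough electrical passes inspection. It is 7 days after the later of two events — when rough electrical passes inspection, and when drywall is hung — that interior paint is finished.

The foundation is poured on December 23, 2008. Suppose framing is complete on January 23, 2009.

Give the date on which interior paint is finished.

April 17, 2009

The foundation is poured: Dec 23, 2008.
The foundation has cured: Dec 23, 2008 + 11 days = Jan 3, 2009.
Rough electrical passes inspection: Jan 3, 2009 + 41 days = Feb 13, 2009.
Framing is complete: Jan 23, 2009.
The roof is dried-in: Jan 23, 2009 + 9 days = Feb 1, 2009.
Drywall is hung: Feb 1, 2009 + 68 days = Apr 10, 2009.
Both prerequisites met — rough electrical passes inspection (Feb 13, 2009), drywall is hung (Apr 10, 2009); the later is Apr 10, 2009.
Interior paint is finished: Apr 10, 2009 + 7 days = Apr 17, 2009.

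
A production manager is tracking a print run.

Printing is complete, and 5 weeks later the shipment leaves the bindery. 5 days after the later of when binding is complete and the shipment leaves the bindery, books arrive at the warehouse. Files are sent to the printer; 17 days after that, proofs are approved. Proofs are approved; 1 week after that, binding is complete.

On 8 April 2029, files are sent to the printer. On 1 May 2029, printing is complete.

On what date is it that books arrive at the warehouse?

10 June 2029

Files are sent to the printer: Apr 8, 2029.
Proofs are approved: Apr 8, 2029 + 17 days = Apr 25, 2029.
Binding is complete: Apr 25, 2029 + 1 week = May 2, 2029.
Printing is complete: May 1, 2029.
The shipment leaves the bindery: May 1, 2029 + 5 weeks = Jun 5, 2029.
Both prerequisites met — binding is complete (May 2, 2029), the shipment leaves the bindery (Jun 5, 2029); the later is Jun 5, 2029.
Books arrive at the warehouse: Jun 5, 2029 + 5 days = Jun 10, 2029.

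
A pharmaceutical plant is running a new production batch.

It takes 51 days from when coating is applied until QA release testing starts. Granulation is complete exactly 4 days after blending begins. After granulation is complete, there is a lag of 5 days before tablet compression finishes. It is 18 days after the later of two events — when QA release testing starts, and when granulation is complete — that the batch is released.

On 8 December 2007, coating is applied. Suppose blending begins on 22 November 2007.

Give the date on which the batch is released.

15 February 2008

Coating is applied: Dec 8, 2007.
QA release testing starts: Dec 8, 2007 + 51 days = Jan 28, 2008.
Blending begins: Nov 22, 2007.
Granulation is complete: Nov 22, 2007 + 4 days = Nov 26, 2007.
Both prerequisites met — QA release testing starts (Jan 28, 2008), granulation is complete (Nov 26, 2007); the later is Jan 28, 2008.
The batch is released: Jan 28, 2008 + 18 days = Feb 15, 2008.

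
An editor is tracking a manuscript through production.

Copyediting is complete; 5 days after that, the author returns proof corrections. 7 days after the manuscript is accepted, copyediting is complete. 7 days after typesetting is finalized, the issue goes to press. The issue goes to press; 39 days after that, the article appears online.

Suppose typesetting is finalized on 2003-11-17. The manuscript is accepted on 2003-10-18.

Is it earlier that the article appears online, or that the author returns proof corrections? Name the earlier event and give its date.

The author returns proof corrections — 2003-10-30

Typesetting is finalized: Nov 17, 2003.
The issue goes to press: Nov 17, 2003 + 7 days = Nov 24, 2003.
The article appears online: Nov 24, 2003 + 39 days = Jan 2, 2004.
The manuscript is accepted: Oct 18, 2003.
Copyediting is complete: Oct 18, 2003 + 7 days = Oct 25, 2003.
The author returns proof corrections: Oct 25, 2003 + 5 days = Oct 30, 2003.
Comparing: the article appears online on Jan 2, 2004 vs the author returns proof corrections on Oct 30, 2003. Earlier: the author returns proof corrections.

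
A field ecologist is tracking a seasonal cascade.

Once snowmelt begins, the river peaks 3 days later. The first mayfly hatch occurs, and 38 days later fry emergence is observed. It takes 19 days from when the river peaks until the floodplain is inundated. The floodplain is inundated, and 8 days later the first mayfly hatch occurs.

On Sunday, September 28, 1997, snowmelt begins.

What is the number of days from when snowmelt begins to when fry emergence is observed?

68 days

Causal path: snowmelt begins → the river peaks → the floodplain is inundated → the first mayfly hatch occurs → fry emergence is observed.
Total delay along the path: 3 + 19 + 8 + 38 = 68 days.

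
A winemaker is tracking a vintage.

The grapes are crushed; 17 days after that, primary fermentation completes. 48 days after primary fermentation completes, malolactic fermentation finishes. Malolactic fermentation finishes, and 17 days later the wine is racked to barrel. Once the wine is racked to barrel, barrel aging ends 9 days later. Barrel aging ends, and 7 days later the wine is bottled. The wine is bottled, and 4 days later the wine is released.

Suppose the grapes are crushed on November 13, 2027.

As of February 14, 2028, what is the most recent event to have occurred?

The grapes are crushed: Nov 13, 2027.
Primary fermentation completes: Nov 13, 2027 + 17 days = Nov 30, 2027.
Malolactic fermentation finishes: Nov 30, 2027 + 48 days = Jan 17, 2028.
The wine is racked to barrel: Jan 17, 2028 + 17 days = Feb 3, 2028.
Barrel aging ends: Feb 3, 2028 + 9 days = Feb 12, 2028.
The wine is bottled: Feb 12, 2028 + 7 days = Feb 19, 2028.
The wine is released: Feb 19, 2028 + 4 days = Feb 23, 2028.
Feb 14, 2028 falls between when barrel aging ends (Feb 12, 2028) and when the wine is bottled (Feb 19, 2028).

Barrel aging ends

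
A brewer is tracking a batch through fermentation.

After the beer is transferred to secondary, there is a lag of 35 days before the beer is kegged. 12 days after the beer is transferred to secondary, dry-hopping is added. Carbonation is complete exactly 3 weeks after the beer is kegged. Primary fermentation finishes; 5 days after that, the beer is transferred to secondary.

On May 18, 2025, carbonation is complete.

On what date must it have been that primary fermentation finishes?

Carbonation is complete: May 18, 2025.
The beer is kegged: May 18, 2025 − 3 weeks = Apr 27, 2025.
The beer is transferred to secondary: Apr 27, 2025 − 35 days = Mar 23, 2025.
Primary fermentation finishes: Mar 23, 2025 − 5 days = Mar 18, 2025.

Mar 18, 2025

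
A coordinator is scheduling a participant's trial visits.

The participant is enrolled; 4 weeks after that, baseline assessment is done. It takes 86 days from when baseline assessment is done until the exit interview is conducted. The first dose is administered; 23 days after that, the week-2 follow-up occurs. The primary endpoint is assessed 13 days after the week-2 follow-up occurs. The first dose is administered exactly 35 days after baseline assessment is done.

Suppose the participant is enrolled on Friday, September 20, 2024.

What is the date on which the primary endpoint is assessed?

Saturday, December 28, 2024

The participant is enrolled: Sep 20, 2024.
Baseline assessment is done: Sep 20, 2024 + 4 weeks = Oct 18, 2024.
The first dose is administered: Oct 18, 2024 + 35 days = Nov 22, 2024.
The week-2 follow-up occurs: Nov 22, 2024 + 23 days = Dec 15, 2024.
The primary endpoint is assessed: Dec 15, 2024 + 13 days = Dec 28, 2024.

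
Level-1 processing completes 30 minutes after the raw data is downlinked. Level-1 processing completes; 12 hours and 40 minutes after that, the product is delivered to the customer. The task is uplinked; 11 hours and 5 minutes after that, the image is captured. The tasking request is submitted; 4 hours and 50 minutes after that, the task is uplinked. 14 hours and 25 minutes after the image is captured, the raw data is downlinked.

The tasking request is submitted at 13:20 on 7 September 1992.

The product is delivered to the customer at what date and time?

08:50 on 9 September 1992

The tasking request is submitted: 13:20 Sep 7, 1992.
The task is uplinked: 13:20 Sep 7, 1992 + 4h50m = 18:10 Sep 7, 1992.
The image is captured: 18:10 Sep 7, 1992 + 11h05m = 05:15 Sep 8, 1992.
The raw data is downlinked: 05:15 Sep 8, 1992 + 14h25m = 19:40 Sep 8, 1992.
Level-1 processing completes: 19:40 Sep 8, 1992 + 30m = 20:10 Sep 8, 1992.
The product is delivered to the customer: 20:10 Sep 8, 1992 + 12h40m = 08:50 Sep 9, 1992.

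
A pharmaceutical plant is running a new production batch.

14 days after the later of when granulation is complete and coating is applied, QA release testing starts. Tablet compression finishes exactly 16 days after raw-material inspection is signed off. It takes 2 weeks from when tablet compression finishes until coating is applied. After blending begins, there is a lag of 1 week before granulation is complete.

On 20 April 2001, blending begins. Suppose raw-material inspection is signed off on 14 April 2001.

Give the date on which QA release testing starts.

Blending begins: Apr 20, 2001.
Granulation is complete: Apr 20, 2001 + 1 week = Apr 27, 2001.
Raw-material inspection is signed off: Apr 14, 2001.
Tablet compression finishes: Apr 14, 2001 + 16 days = Apr 30, 2001.
Coating is applied: Apr 30, 2001 + 2 weeks = May 14, 2001.
Both prerequisites met — granulation is complete (Apr 27, 2001), coating is applied (May 14, 2001); the later is May 14, 2001.
QA release testing starts: May 14, 2001 + 14 days = May 28, 2001.

28 May 2001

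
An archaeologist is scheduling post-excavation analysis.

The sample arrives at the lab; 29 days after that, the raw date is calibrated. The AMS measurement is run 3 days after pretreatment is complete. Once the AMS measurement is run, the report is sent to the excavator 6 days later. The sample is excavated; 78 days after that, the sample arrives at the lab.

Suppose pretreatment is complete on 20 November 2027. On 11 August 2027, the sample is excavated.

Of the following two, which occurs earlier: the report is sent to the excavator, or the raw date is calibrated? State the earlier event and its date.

The raw date is calibrated — 26 November 2027

Pretreatment is complete: Nov 20, 2027.
The AMS measurement is run: Nov 20, 2027 + 3 days = Nov 23, 2027.
The report is sent to the excavator: Nov 23, 2027 + 6 days = Nov 29, 2027.
The sample is excavated: Aug 11, 2027.
The sample arrives at the lab: Aug 11, 2027 + 78 days = Oct 28, 2027.
The raw date is calibrated: Oct 28, 2027 + 29 days = Nov 26, 2027.
Comparing: the report is sent to the excavator on Nov 29, 2027 vs the raw date is calibrated on Nov 26, 2027. Earlier: the raw date is calibrated.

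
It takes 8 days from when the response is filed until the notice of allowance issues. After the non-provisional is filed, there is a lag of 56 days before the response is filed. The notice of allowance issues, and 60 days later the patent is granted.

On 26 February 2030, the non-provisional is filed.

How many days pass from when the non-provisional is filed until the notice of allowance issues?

Causal path: the non-provisional is filed → the response is filed → the notice of allowance issues.
Total delay along the path: 56 + 8 = 64 days.

64 days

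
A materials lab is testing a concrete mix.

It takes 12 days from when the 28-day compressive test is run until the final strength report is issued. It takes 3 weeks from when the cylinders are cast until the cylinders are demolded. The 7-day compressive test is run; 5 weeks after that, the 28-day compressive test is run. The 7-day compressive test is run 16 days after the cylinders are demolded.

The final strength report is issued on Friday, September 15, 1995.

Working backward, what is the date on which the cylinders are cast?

Friday, June 23, 1995

The final strength report is issued: Sep 15, 1995.
The 28-day compressive test is run: Sep 15, 1995 − 12 days = Sep 3, 1995.
The 7-day compressive test is run: Sep 3, 1995 − 5 weeks = Jul 30, 1995.
The cylinders are demolded: Jul 30, 1995 − 16 days = Jul 14, 1995.
The cylinders are cast: Jul 14, 1995 − 3 weeks = Jun 23, 1995.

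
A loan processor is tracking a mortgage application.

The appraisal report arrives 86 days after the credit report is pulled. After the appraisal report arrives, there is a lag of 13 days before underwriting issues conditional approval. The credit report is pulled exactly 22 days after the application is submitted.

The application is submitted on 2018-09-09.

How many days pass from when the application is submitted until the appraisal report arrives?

108 days

Causal path: the application is submitted → the credit report is pulled → the appraisal report arrives.
Total delay along the path: 22 + 86 = 108 days.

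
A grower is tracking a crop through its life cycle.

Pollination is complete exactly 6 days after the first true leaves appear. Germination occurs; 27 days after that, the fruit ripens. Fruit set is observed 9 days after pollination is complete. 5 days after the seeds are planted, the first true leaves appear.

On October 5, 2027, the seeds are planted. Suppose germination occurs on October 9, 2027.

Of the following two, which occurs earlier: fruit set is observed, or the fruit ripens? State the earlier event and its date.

The seeds are planted: Oct 5, 2027.
The first true leaves appear: Oct 5, 2027 + 5 days = Oct 10, 2027.
Pollination is complete: Oct 10, 2027 + 6 days = Oct 16, 2027.
Fruit set is observed: Oct 16, 2027 + 9 days = Oct 25, 2027.
Germination occurs: Oct 9, 2027.
The fruit ripens: Oct 9, 2027 + 27 days = Nov 5, 2027.
Comparing: fruit set is observed on Oct 25, 2027 vs the fruit ripens on Nov 5, 2027. Earlier: fruit set is observed.

Fruit set is observed — October 25, 2027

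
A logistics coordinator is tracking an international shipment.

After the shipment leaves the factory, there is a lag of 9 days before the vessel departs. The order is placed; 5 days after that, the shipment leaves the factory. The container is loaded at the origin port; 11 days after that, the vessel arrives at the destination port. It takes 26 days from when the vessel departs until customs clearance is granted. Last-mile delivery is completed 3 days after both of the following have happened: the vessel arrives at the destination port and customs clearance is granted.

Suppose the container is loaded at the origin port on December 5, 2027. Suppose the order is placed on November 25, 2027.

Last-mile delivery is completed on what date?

The container is loaded at the origin port: Dec 5, 2027.
The vessel arrives at the destination port: Dec 5, 2027 + 11 days = Dec 16, 2027.
The order is placed: Nov 25, 2027.
The shipment leaves the factory: Nov 25, 2027 + 5 days = Nov 30, 2027.
The vessel departs: Nov 30, 2027 + 9 days = Dec 9, 2027.
Customs clearance is granted: Dec 9, 2027 + 26 days = Jan 4, 2028.
Both prerequisites met — the vessel arrives at the destination port (Dec 16, 2027), customs clearance is granted (Jan 4, 2028); the later is Jan 4, 2028.
Last-mile delivery is completed: Jan 4, 2028 + 3 days = Jan 7, 2028.

January 7, 2028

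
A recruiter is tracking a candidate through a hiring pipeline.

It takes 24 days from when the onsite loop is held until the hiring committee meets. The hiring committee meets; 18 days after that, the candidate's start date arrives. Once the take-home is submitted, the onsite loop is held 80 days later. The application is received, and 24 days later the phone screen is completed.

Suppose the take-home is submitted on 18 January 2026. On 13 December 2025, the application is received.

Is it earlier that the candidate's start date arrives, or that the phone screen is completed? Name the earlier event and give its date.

The take-home is submitted: Jan 18, 2026.
The onsite loop is held: Jan 18, 2026 + 80 days = Apr 8, 2026.
The hiring committee meets: Apr 8, 2026 + 24 days = May 2, 2026.
The candidate's start date arrives: May 2, 2026 + 18 days = May 20, 2026.
The application is received: Dec 13, 2025.
The phone screen is completed: Dec 13, 2025 + 24 days = Jan 6, 2026.
Comparing: the candidate's start date arrives on May 20, 2026 vs the phone screen is completed on Jan 6, 2026. Earlier: the phone screen is completed.

The phone screen is completed — 6 January 2026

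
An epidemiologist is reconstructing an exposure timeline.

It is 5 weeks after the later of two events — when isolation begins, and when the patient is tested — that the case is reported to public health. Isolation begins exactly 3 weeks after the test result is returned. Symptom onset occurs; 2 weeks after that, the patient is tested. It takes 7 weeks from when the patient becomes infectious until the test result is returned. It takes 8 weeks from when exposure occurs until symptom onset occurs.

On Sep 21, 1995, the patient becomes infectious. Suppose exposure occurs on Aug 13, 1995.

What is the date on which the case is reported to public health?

Jan 4, 1996

The patient becomes infectious: Sep 21, 1995.
The test result is returned: Sep 21, 1995 + 7 weeks = Nov 9, 1995.
Isolation begins: Nov 9, 1995 + 3 weeks = Nov 30, 1995.
Exposure occurs: Aug 13, 1995.
Symptom onset occurs: Aug 13, 1995 + 8 weeks = Oct 8, 1995.
The patient is tested: Oct 8, 1995 + 2 weeks = Oct 22, 1995.
Both prerequisites met — isolation begins (Nov 30, 1995), the patient is tested (Oct 22, 1995); the later is Nov 30, 1995.
The case is reported to public health: Nov 30, 1995 + 5 weeks = Jan 4, 1996.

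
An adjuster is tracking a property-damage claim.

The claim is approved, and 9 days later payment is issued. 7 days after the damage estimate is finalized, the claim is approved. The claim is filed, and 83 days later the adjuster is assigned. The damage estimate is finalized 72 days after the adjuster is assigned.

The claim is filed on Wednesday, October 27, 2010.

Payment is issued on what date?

Saturday, April 16, 2011

The claim is filed: Oct 27, 2010.
The adjuster is assigned: Oct 27, 2010 + 83 days = Jan 18, 2011.
The damage estimate is finalized: Jan 18, 2011 + 72 days = Mar 31, 2011.
The claim is approved: Mar 31, 2011 + 7 days = Apr 7, 2011.
Payment is issued: Apr 7, 2011 + 9 days = Apr 16, 2011.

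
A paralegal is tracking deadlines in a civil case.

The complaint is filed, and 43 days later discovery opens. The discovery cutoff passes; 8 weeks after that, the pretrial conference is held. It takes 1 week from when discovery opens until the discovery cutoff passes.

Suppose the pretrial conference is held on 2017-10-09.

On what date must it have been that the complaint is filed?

2017-06-25

The pretrial conference is held: Oct 9, 2017.
The discovery cutoff passes: Oct 9, 2017 − 8 weeks = Aug 14, 2017.
Discovery opens: Aug 14, 2017 − 1 week = Aug 7, 2017.
The complaint is filed: Aug 7, 2017 − 43 days = Jun 25, 2017.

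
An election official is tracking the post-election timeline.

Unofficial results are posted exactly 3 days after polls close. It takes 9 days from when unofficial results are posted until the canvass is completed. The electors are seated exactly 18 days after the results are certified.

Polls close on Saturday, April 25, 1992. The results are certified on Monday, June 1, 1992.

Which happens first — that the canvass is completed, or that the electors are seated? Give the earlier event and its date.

The canvass is completed — Thursday, May 7, 1992

Polls close: Apr 25, 1992.
Unofficial results are posted: Apr 25, 1992 + 3 days = Apr 28, 1992.
The canvass is completed: Apr 28, 1992 + 9 days = May 7, 1992.
The results are certified: Jun 1, 1992.
The electors are seated: Jun 1, 1992 + 18 days = Jun 19, 1992.
Comparing: the canvass is completed on May 7, 1992 vs the electors are seated on Jun 19, 1992. Earlier: the canvass is completed.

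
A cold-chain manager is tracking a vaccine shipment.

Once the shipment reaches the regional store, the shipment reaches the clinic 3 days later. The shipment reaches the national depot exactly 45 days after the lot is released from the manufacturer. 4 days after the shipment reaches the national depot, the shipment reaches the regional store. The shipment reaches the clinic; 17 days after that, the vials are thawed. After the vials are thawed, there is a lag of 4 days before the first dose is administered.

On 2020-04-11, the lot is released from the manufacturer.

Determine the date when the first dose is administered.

2020-06-23

The lot is released from the manufacturer: Apr 11, 2020.
The shipment reaches the national depot: Apr 11, 2020 + 45 days = May 26, 2020.
The shipment reaches the regional store: May 26, 2020 + 4 days = May 30, 2020.
The shipment reaches the clinic: May 30, 2020 + 3 days = Jun 2, 2020.
The vials are thawed: Jun 2, 2020 + 17 days = Jun 19, 2020.
The first dose is administered: Jun 19, 2020 + 4 days = Jun 23, 2020.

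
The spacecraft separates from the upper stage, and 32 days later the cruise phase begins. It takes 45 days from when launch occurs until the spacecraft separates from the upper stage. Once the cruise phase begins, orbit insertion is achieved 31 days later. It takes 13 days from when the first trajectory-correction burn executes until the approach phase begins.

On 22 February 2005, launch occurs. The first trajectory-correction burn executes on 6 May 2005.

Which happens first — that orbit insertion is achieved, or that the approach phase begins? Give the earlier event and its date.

Launch occurs: Feb 22, 2005.
The spacecraft separates from the upper stage: Feb 22, 2005 + 45 days = Apr 8, 2005.
The cruise phase begins: Apr 8, 2005 + 32 days = May 10, 2005.
Orbit insertion is achieved: May 10, 2005 + 31 days = Jun 10, 2005.
The first trajectory-correction burn executes: May 6, 2005.
The approach phase begins: May 6, 2005 + 13 days = May 19, 2005.
Comparing: orbit insertion is achieved on Jun 10, 2005 vs the approach phase begins on May 19, 2005. Earlier: the approach phase begins.

The approach phase begins — 19 May 2005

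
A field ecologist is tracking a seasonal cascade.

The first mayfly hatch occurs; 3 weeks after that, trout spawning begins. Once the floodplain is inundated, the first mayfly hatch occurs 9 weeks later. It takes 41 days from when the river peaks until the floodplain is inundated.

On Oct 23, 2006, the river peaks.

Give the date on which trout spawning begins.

The river peaks: Oct 23, 2006.
The floodplain is inundated: Oct 23, 2006 + 41 days = Dec 3, 2006.
The first mayfly hatch occurs: Dec 3, 2006 + 9 weeks = Feb 4, 2007.
Trout spawning begins: Feb 4, 2007 + 3 weeks = Feb 25, 2007.

Feb 25, 2007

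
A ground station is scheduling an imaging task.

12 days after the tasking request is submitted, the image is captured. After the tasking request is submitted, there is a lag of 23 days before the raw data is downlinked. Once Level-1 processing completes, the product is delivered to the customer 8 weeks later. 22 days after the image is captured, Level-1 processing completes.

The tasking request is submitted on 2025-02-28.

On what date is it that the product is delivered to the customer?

2025-05-29

The tasking request is submitted: Feb 28, 2025.
The image is captured: Feb 28, 2025 + 12 days = Mar 12, 2025.
Level-1 processing completes: Mar 12, 2025 + 22 days = Apr 3, 2025.
The product is delivered to the customer: Apr 3, 2025 + 8 weeks = May 29, 2025.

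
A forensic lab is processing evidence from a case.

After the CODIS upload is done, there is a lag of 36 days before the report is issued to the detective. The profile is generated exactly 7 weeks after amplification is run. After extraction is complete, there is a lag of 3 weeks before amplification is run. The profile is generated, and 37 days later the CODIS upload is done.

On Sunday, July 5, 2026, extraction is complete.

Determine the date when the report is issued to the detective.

Wednesday, November 25, 2026

Extraction is complete: Jul 5, 2026.
Amplification is run: Jul 5, 2026 + 3 weeks = Jul 26, 2026.
The profile is generated: Jul 26, 2026 + 7 weeks = Sep 13, 2026.
The CODIS upload is done: Sep 13, 2026 + 37 days = Oct 20, 2026.
The report is issued to the detective: Oct 20, 2026 + 36 days = Nov 25, 2026.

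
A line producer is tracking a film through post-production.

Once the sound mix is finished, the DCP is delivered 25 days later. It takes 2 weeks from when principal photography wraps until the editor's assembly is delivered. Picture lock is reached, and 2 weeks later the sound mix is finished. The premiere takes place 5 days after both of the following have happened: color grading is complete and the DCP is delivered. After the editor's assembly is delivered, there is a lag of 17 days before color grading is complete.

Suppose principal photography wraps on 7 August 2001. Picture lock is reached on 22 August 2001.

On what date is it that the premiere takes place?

Principal photography wraps: Aug 7, 2001.
The editor's assembly is delivered: Aug 7, 2001 + 2 weeks = Aug 21, 2001.
Color grading is complete: Aug 21, 2001 + 17 days = Sep 7, 2001.
Picture lock is reached: Aug 22, 2001.
The sound mix is finished: Aug 22, 2001 + 2 weeks = Sep 5, 2001.
The DCP is delivered: Sep 5, 2001 + 25 days = Sep 30, 2001.
Both prerequisites met — color grading is complete (Sep 7, 2001), the DCP is delivered (Sep 30, 2001); the later is Sep 30, 2001.
The premiere takes place: Sep 30, 2001 + 5 days = Oct 5, 2001.

5 October 2001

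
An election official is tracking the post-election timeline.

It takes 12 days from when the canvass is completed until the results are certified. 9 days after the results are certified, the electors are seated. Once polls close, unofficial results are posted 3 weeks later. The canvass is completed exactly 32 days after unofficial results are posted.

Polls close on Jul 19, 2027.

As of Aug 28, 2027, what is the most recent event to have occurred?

Unofficial results are posted

Polls close: Jul 19, 2027.
Unofficial results are posted: Jul 19, 2027 + 3 weeks = Aug 9, 2027.
The canvass is completed: Aug 9, 2027 + 32 days = Sep 10, 2027.
The results are certified: Sep 10, 2027 + 12 days = Sep 22, 2027.
The electors are seated: Sep 22, 2027 + 9 days = Oct 1, 2027.
Aug 28, 2027 falls between when unofficial results are posted (Aug 9, 2027) and when the canvass is completed (Sep 10, 2027).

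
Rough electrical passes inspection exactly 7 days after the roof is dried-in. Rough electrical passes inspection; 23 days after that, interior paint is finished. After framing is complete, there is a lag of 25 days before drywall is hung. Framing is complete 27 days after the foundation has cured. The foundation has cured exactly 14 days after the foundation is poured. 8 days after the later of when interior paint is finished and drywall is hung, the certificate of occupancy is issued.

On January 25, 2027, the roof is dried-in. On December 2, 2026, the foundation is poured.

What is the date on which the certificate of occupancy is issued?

March 4, 2027

The roof is dried-in: Jan 25, 2027.
Rough electrical passes inspection: Jan 25, 2027 + 7 days = Feb 1, 2027.
Interior paint is finished: Feb 1, 2027 + 23 days = Feb 24, 2027.
The foundation is poured: Dec 2, 2026.
The foundation has cured: Dec 2, 2026 + 14 days = Dec 16, 2026.
Framing is complete: Dec 16, 2026 + 27 days = Jan 12, 2027.
Drywall is hung: Jan 12, 2027 + 25 days = Feb 6, 2027.
Both prerequisites met — interior paint is finished (Feb 24, 2027), drywall is hung (Feb 6, 2027); the later is Feb 24, 2027.
The certificate of occupancy is issued: Feb 24, 2027 + 8 days = Mar 4, 2027.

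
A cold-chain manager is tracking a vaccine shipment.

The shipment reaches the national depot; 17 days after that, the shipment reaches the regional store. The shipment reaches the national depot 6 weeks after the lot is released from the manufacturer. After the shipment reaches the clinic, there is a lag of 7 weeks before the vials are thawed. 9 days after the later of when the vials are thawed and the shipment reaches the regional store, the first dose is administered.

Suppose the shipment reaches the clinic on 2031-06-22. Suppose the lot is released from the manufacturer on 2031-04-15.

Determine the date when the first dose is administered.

2031-08-19

The shipment reaches the clinic: Jun 22, 2031.
The vials are thawed: Jun 22, 2031 + 7 weeks = Aug 10, 2031.
The lot is released from the manufacturer: Apr 15, 2031.
The shipment reaches the national depot: Apr 15, 2031 + 6 weeks = May 27, 2031.
The shipment reaches the regional store: May 27, 2031 + 17 days = Jun 13, 2031.
Both prerequisites met — the vials are thawed (Aug 10, 2031), the shipment reaches the regional store (Jun 13, 2031); the later is Aug 10, 2031.
The first dose is administered: Aug 10, 2031 + 9 days = Aug 19, 2031.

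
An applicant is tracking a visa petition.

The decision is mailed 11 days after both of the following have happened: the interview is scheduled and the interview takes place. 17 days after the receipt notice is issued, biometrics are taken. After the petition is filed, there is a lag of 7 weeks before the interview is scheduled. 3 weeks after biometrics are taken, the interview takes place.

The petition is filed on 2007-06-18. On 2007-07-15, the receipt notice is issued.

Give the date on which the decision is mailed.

2007-09-02

The petition is filed: Jun 18, 2007.
The interview is scheduled: Jun 18, 2007 + 7 weeks = Aug 6, 2007.
The receipt notice is issued: Jul 15, 2007.
Biometrics are taken: Jul 15, 2007 + 17 days = Aug 1, 2007.
The interview takes place: Aug 1, 2007 + 3 weeks = Aug 22, 2007.
Both prerequisites met — the interview is scheduled (Aug 6, 2007), the interview takes place (Aug 22, 2007); the later is Aug 22, 2007.
The decision is mailed: Aug 22, 2007 + 11 days = Sep 2, 2007.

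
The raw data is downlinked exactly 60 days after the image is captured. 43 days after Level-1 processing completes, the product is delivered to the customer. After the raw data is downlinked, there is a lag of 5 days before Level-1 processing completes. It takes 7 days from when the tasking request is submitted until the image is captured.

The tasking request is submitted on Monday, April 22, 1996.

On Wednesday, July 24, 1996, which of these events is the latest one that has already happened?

Level-1 processing completes

The tasking request is submitted: Apr 22, 1996.
The image is captured: Apr 22, 1996 + 7 days = Apr 29, 1996.
The raw data is downlinked: Apr 29, 1996 + 60 days = Jun 28, 1996.
Level-1 processing completes: Jun 28, 1996 + 5 days = Jul 3, 1996.
The product is delivered to the customer: Jul 3, 1996 + 43 days = Aug 15, 1996.
Jul 24, 1996 falls between when Level-1 processing completes (Jul 3, 1996) and when the product is delivered to the customer (Aug 15, 1996).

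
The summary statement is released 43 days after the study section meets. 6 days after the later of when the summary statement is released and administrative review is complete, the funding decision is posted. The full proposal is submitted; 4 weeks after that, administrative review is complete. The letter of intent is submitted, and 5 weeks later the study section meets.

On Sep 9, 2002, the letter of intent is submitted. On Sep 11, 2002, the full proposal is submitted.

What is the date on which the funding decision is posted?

The letter of intent is submitted: Sep 9, 2002.
The study section meets: Sep 9, 2002 + 5 weeks = Oct 14, 2002.
The summary statement is released: Oct 14, 2002 + 43 days = Nov 26, 2002.
The full proposal is submitted: Sep 11, 2002.
Administrative review is complete: Sep 11, 2002 + 4 weeks = Oct 9, 2002.
Both prerequisites met — the summary statement is released (Nov 26, 2002), administrative review is complete (Oct 9, 2002); the later is Nov 26, 2002.
The funding decision is posted: Nov 26, 2002 + 6 days = Dec 2, 2002.

Dec 2, 2002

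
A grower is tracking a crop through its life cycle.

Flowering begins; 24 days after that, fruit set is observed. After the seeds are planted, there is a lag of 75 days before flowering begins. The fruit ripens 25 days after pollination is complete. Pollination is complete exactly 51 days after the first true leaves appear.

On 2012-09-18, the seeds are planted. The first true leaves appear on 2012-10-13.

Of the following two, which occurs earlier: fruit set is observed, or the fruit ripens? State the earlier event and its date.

The seeds are planted: Sep 18, 2012.
Flowering begins: Sep 18, 2012 + 75 days = Dec 2, 2012.
Fruit set is observed: Dec 2, 2012 + 24 days = Dec 26, 2012.
The first true leaves appear: Oct 13, 2012.
Pollination is complete: Oct 13, 2012 + 51 days = Dec 3, 2012.
The fruit ripens: Dec 3, 2012 + 25 days = Dec 28, 2012.
Comparing: fruit set is observed on Dec 26, 2012 vs the fruit ripens on Dec 28, 2012. Earlier: fruit set is observed.

Fruit set is observed — 2012-12-26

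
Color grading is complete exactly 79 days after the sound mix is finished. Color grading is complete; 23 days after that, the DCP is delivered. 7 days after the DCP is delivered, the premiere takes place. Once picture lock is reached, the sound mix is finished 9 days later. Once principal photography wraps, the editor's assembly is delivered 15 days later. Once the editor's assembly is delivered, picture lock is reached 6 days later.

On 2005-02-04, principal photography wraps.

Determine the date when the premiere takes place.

2005-06-23

Principal photography wraps: Feb 4, 2005.
The editor's assembly is delivered: Feb 4, 2005 + 15 days = Feb 19, 2005.
Picture lock is reached: Feb 19, 2005 + 6 days = Feb 25, 2005.
The sound mix is finished: Feb 25, 2005 + 9 days = Mar 6, 2005.
Color grading is complete: Mar 6, 2005 + 79 days = May 24, 2005.
The DCP is delivered: May 24, 2005 + 23 days = Jun 16, 2005.
The premiere takes place: Jun 16, 2005 + 7 days = Jun 23, 2005.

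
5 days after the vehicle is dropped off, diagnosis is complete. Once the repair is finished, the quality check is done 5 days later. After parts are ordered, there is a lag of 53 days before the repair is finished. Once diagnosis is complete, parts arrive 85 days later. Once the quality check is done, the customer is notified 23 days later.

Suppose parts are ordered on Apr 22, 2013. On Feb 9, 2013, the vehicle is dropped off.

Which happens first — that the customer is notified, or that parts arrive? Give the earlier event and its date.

Parts are ordered: Apr 22, 2013.
The repair is finished: Apr 22, 2013 + 53 days = Jun 14, 2013.
The quality check is done: Jun 14, 2013 + 5 days = Jun 19, 2013.
The customer is notified: Jun 19, 2013 + 23 days = Jul 12, 2013.
The vehicle is dropped off: Feb 9, 2013.
Diagnosis is complete: Feb 9, 2013 + 5 days = Feb 14, 2013.
Parts arrive: Feb 14, 2013 + 85 days = May 10, 2013.
Comparing: the customer is notified on Jul 12, 2013 vs parts arrive on May 10, 2013. Earlier: parts arrive.

Parts arrive — May 10, 2013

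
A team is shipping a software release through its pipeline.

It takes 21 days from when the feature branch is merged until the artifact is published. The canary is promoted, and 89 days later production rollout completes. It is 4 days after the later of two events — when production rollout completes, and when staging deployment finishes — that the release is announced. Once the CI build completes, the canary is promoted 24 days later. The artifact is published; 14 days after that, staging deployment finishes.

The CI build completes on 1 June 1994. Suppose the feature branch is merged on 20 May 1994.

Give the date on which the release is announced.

26 September 1994

The CI build completes: Jun 1, 1994.
The canary is promoted: Jun 1, 1994 + 24 days = Jun 25, 1994.
Production rollout completes: Jun 25, 1994 + 89 days = Sep 22, 1994.
The feature branch is merged: May 20, 1994.
The artifact is published: May 20, 1994 + 21 days = Jun 10, 1994.
Staging deployment finishes: Jun 10, 1994 + 14 days = Jun 24, 1994.
Both prerequisites met — production rollout completes (Sep 22, 1994), staging deployment finishes (Jun 24, 1994); the later is Sep 22, 1994.
The release is announced: Sep 22, 1994 + 4 days = Sep 26, 1994.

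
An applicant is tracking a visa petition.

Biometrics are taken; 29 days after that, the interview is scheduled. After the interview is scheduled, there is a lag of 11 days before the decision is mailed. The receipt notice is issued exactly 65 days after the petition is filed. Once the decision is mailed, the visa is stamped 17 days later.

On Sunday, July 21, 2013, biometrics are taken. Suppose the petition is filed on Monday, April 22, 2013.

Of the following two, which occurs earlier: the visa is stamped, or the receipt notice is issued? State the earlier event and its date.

Biometrics are taken: Jul 21, 2013.
The interview is scheduled: Jul 21, 2013 + 29 days = Aug 19, 2013.
The decision is mailed: Aug 19, 2013 + 11 days = Aug 30, 2013.
The visa is stamped: Aug 30, 2013 + 17 days = Sep 16, 2013.
The petition is filed: Apr 22, 2013.
The receipt notice is issued: Apr 22, 2013 + 65 days = Jun 26, 2013.
Comparing: the visa is stamped on Sep 16, 2013 vs the receipt notice is issued on Jun 26, 2013. Earlier: the receipt notice is issued.

The receipt notice is issued — Wednesday, June 26, 2013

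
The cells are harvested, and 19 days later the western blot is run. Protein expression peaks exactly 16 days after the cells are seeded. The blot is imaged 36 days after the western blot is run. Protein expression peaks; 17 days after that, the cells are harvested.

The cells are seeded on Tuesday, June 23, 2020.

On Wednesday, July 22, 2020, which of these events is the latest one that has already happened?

The cells are seeded: Jun 23, 2020.
Protein expression peaks: Jun 23, 2020 + 16 days = Jul 9, 2020.
The cells are harvested: Jul 9, 2020 + 17 days = Jul 26, 2020.
The western blot is run: Jul 26, 2020 + 19 days = Aug 14, 2020.
The blot is imaged: Aug 14, 2020 + 36 days = Sep 19, 2020.
Jul 22, 2020 falls between when protein expression peaks (Jul 9, 2020) and when the cells are harvested (Jul 26, 2020).

Protein expression peaks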